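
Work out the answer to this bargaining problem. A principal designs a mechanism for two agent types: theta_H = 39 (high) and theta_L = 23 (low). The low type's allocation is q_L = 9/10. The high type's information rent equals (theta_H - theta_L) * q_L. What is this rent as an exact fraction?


Step 1: theta_H - theta_L = 39 - 23 = 16
Step 2: Information rent = (theta_H - theta_L) * q_L
Step 3: = 16 * 9/10
Step 4: = 72/5

72/5


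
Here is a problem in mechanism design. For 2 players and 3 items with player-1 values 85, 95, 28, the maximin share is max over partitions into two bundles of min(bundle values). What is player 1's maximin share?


Step 1: Item values = 85, 95, 28
Step 2: Enumerate all 2-bundle partitions and take the smaller bundle:
  Partition 1: {85} vs {95,28} -> bundles 85, 123; min = 85
  Partition 2: {95} vs {85,28} -> bundles 95, 113; min = 95
  Partition 3: {28} vs {85,95} -> bundles 28, 180; min = 28
Step 3: MMS = max(85, 95, 28) = 95

95


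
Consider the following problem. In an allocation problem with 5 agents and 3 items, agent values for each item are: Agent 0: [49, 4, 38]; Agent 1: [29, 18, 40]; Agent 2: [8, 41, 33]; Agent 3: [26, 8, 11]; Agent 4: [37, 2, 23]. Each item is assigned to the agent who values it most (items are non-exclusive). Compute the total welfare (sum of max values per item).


Step 1: For each item, find the maximum value among all agents.
Step 2: Item 0 -> Agent 0 (value 49)
Step 3: Item 1 -> Agent 2 (value 41)
Step 4: Item 2 -> Agent 1 (value 40)
Step 5: Total welfare = 49 + 41 + 40 = 130

130


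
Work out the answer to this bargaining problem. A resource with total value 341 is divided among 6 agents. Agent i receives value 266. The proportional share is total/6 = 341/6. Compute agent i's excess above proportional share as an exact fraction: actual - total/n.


Step 1: Proportional share = 341/6
Step 2: Agent's actual allocation = 266
Step 3: Excess = 266 - 341/6 = 1255/6

1255/6


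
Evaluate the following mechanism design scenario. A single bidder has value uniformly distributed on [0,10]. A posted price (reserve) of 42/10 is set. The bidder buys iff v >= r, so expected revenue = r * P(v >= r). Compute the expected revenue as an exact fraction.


Step 1: Posted price r = 21/5, value support [0,10]
Step 2: P(v >= r) = (10 - 21/5)/10 = 29/50
Step 3: Expected revenue = r * P(v >= r) = 21/5 * 29/50
Step 4: Revenue = 609/250

609/250


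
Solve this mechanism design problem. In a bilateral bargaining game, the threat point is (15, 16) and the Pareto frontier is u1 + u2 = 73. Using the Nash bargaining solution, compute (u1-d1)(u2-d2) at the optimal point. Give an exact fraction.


Step 1: The Nash solution splits surplus symmetrically above the disagreement point
Step 2: u1 = (total + d1 - d2)/2 = (73 + 15 - 16)/2 = 36
Step 3: u2 = (total - d1 + d2)/2 = (73 - 15 + 16)/2 = 37
Step 4: Nash product = (36 - 15) * (37 - 16)
Step 5: = 21 * 21 = 441

441


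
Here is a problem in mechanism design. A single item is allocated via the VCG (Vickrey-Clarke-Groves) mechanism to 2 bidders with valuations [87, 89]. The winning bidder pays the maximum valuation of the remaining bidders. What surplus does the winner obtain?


Step 1: The winner is the agent with the highest value: agent 1 with value 89
Step 2: Values of other agents: [87]
Step 3: VCG payment = max of others' values = 87
Step 4: Surplus = 89 - 87 = 2

2


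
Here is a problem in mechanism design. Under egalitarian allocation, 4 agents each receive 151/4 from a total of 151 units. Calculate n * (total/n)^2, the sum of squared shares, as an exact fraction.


Step 1: Each agent's share = 151/4
Step 2: Square of each share = (151/4)^2 = 22801/16
Step 3: Sum of squares = 4 * 22801/16 = 22801/4

22801/4


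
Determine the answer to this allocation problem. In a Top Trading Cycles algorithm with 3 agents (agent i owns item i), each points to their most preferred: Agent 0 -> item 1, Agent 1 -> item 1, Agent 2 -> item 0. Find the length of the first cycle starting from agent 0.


Step 1: Trace the pointer graph from agent 0: 0 -> 1 -> 1
Step 2: A cycle is detected when we revisit agent 1
Step 3: The cycle is: 1 -> 1
Step 4: Cycle length = 1

1


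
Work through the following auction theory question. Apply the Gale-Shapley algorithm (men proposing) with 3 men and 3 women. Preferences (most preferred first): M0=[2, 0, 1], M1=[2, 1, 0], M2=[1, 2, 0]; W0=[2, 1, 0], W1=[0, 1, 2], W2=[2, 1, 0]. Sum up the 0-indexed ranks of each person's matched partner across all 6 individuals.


Step 1: Run Gale-Shapley (men propose, women hold best offer):
  M0 proposes to W2; she accepts
  M1 proposes to W2; she switches from M0
  M2 proposes to W1; she accepts
  M0 proposes to W0; she accepts
Step 2: Final matching: W0-M0, W1-M2, W2-M1
Step 3: 0-indexed ranks (man's rank of his match, then woman's): 1 + 2 + 0 + 2 + 0 + 1
Step 4: Total rank sum = 6

6


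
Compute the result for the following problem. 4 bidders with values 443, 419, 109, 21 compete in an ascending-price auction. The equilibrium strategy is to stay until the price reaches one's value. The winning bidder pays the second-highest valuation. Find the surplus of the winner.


Step 1: Identify the highest value: 443
Step 2: Identify the second-highest value: 419
Step 3: The final price = second-highest value = 419
Step 4: Surplus = 443 - 419 = 24

24


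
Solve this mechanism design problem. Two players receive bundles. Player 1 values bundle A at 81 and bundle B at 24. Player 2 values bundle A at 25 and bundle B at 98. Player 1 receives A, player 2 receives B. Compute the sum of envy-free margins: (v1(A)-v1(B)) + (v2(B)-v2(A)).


Step 1: Player 1's margin = v1(A) - v1(B) = 81 - 24 = 57
Step 2: Player 2's margin = v2(B) - v2(A) = 98 - 25 = 73
Step 3: Total margin = 57 + 73 = 130

130


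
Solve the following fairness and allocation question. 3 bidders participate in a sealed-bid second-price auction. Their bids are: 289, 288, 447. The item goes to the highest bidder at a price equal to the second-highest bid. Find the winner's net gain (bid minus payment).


Step 1: Sort bids in descending order: 447, 289, 288
Step 2: The winning bid is the highest: 447
Step 3: The payment equals the second-highest bid: 289
Step 4: Surplus = winner's bid - payment = 447 - 289 = 158

158


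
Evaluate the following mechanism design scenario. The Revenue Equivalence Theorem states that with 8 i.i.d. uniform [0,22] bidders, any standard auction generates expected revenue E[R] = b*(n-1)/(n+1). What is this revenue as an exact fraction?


Step 1: By Revenue Equivalence, expected revenue = b*(n-1)/(n+1)
Step 2: Substituting n = 8, b = 22
Step 3: Revenue = 22*(8-1)/(8+1) = 22*7/9
Step 4: Revenue = 154/9

154/9


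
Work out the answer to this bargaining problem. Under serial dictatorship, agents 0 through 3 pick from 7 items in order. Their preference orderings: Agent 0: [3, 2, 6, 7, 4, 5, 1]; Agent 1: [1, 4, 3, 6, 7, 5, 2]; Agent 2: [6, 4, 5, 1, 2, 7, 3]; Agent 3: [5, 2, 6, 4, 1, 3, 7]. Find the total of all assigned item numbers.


Step 1: Agent 0 picks item 3
Step 2: Agent 1 picks item 1
Step 3: Agent 2 picks item 6
Step 4: Agent 3 picks item 5
Step 5: Sum = 3 + 1 + 6 + 5 = 15

15


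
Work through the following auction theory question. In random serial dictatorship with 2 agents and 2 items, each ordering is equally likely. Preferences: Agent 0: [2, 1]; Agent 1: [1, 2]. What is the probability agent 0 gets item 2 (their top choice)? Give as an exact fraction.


Step 1: Agent 0 wants item 2
Step 2: There are 2 possible orderings of agents
Step 3: In 2 orderings, agent 0 gets item 2
Step 4: Probability = 2/2 = 1

1


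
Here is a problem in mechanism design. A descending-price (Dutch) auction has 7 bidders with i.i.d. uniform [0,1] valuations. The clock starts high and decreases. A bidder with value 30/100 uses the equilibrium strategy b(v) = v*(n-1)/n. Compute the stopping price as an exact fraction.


Step 1: Dutch auctions are strategically equivalent to first-price auctions
Step 2: The equilibrium bid is b(v) = v*(n-1)/n
Step 3: b = 3/10 * 6/7
Step 4: b = 9/35

9/35


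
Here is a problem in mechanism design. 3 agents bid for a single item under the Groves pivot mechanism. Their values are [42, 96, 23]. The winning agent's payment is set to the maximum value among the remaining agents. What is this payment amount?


Step 1: The efficient winner is agent 1 with value 96
Step 2: Other agents' values: [42, 23]
Step 3: Pivot payment = max(others) = 42
Step 4: The winner pays 42

42


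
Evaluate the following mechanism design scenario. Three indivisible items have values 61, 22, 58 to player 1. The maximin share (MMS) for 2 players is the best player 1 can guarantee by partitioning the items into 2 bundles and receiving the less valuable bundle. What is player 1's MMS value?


Step 1: Item values = 61, 22, 58
Step 2: Enumerate all 2-bundle partitions and take the smaller bundle:
  Partition 1: {61} vs {22,58} -> bundles 61, 80; min = 61
  Partition 2: {22} vs {61,58} -> bundles 22, 119; min = 22
  Partition 3: {58} vs {61,22} -> bundles 58, 83; min = 58
Step 3: MMS = max(61, 22, 58) = 61

61


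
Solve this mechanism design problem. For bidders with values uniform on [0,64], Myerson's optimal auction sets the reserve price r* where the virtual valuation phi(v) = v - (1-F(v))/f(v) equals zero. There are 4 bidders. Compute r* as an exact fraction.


Step 1: For U[0,64], F(v) = v/64 and f(v) = 1/64
Step 2: phi(v) = v - (1 - v/64)/(1/64) = v - (64 - v) = 2v - 64
Step 3: Set phi(r*) = 0: 2r* - 64 = 0
Step 4: r* = 64/2 = 32 (the number of bidders n = 4 does not enter)

32


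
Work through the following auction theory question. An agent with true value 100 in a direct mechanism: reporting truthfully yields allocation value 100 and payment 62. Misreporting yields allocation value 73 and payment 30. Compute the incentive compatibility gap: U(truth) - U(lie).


Step 1: U(truth) = value - payment = 100 - 62 = 38
Step 2: U(lie) = allocation - payment = 73 - 30 = 43
Step 3: IC gap = 38 - 43 = -5

-5


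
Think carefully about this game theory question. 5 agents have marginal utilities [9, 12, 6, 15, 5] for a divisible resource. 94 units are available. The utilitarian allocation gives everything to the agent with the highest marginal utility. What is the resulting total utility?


Step 1: The marginal utilities are [9, 12, 6, 15, 5]
Step 2: The highest marginal utility is 15
Step 3: All 94 units go to that agent
Step 4: Total utility = 15 * 94 = 1410

1410


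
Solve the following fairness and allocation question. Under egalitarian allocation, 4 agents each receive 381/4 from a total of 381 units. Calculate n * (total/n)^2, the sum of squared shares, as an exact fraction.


Step 1: Each agent's share = 381/4
Step 2: Square of each share = (381/4)^2 = 145161/16
Step 3: Sum of squares = 4 * 145161/16 = 145161/4

145161/4


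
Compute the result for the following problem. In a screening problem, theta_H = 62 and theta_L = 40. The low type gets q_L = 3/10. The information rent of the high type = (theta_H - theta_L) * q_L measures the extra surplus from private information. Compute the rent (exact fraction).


Step 1: theta_H - theta_L = 62 - 40 = 22
Step 2: Information rent = (theta_H - theta_L) * q_L
Step 3: = 22 * 3/10
Step 4: = 33/5

33/5


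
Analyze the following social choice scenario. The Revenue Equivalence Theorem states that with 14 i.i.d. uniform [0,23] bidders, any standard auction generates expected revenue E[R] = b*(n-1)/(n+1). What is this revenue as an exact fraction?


Step 1: By Revenue Equivalence, expected revenue = b*(n-1)/(n+1)
Step 2: Substituting n = 14, b = 23
Step 3: Revenue = 23*(14-1)/(14+1) = 23*13/15
Step 4: Revenue = 299/15

299/15


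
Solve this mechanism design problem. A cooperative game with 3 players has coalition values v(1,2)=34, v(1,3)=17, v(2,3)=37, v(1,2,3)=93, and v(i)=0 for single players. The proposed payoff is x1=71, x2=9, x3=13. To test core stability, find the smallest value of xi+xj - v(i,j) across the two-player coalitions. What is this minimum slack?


Step 1: Slack for coalition (1,2): x1+x2 - v12 = 80 - 34 = 46
Step 2: Slack for coalition (1,3): x1+x3 - v13 = 84 - 17 = 67
Step 3: Slack for coalition (2,3): x2+x3 - v23 = 22 - 37 = -15
Step 4: Minimum slack = min(46, 67, -15) = -15, attained by (2,3); coalition (2,3) can block (slack < 0), so the allocation is not in the core

-15


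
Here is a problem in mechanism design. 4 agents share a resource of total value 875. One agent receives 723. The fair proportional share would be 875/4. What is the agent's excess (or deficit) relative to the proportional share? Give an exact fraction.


Step 1: Proportional share = 875/4
Step 2: Agent's actual allocation = 723
Step 3: Excess = 723 - 875/4 = 2017/4

2017/4


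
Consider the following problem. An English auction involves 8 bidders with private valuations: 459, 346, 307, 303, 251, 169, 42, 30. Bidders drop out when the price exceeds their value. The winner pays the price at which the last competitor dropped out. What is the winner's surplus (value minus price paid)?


Step 1: Identify the highest value: 459
Step 2: Identify the second-highest value: 346
Step 3: The final price = second-highest value = 346
Step 4: Surplus = 459 - 346 = 113

113


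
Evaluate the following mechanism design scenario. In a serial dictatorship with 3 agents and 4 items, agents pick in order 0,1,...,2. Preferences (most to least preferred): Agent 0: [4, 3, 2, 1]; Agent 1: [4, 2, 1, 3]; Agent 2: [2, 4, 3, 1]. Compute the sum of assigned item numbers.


Step 1: Agent 0 picks item 4
Step 2: Agent 1 picks item 2
Step 3: Agent 2 picks item 3
Step 4: Sum = 4 + 2 + 3 = 9

9


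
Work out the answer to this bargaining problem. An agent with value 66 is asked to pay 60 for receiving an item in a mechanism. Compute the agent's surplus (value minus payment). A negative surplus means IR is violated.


Step 1: Surplus = value - payment = 66 - 60 = 6
Step 2: IR is satisfied (surplus >= 0)

6


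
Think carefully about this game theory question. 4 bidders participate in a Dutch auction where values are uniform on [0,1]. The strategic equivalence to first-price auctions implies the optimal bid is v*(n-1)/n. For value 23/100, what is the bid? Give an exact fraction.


Step 1: Dutch auctions are strategically equivalent to first-price auctions
Step 2: The equilibrium bid is b(v) = v*(n-1)/n
Step 3: b = 23/100 * 3/4
Step 4: b = 69/400

69/400


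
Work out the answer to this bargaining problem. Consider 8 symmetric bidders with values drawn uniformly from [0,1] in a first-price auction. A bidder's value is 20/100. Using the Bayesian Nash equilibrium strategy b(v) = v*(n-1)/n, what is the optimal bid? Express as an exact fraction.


Step 1: The symmetric BNE bidding function is b(v) = v * (n-1) / n
Step 2: Substitute v = 1/5 and n = 8
Step 3: b = 1/5 * 7/8
Step 4: b = 7/40

7/40


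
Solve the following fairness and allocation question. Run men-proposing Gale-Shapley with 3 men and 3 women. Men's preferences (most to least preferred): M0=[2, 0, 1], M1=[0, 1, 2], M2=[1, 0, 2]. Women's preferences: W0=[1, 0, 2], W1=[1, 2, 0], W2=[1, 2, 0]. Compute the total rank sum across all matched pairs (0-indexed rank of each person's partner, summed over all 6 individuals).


Step 1: Run Gale-Shapley (men propose, women hold best offer):
  M0 proposes to W2; she accepts
  M1 proposes to W0; she accepts
  M2 proposes to W1; she accepts
Step 2: Final matching: W0-M1, W1-M2, W2-M0
Step 3: 0-indexed ranks (man's rank of his match, then woman's): 0 + 0 + 0 + 1 + 0 + 2
Step 4: Total rank sum = 3

3


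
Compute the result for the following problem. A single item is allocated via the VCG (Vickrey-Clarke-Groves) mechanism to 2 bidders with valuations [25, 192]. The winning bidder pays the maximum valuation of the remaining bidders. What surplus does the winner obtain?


Step 1: The winner is the agent with the highest value: agent 1 with value 192
Step 2: Values of other agents: [25]
Step 3: VCG payment = max of others' values = 25
Step 4: Surplus = 192 - 25 = 167

167


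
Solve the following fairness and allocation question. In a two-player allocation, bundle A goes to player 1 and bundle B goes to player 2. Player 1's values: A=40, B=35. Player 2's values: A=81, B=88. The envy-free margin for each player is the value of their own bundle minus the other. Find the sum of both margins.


Step 1: Player 1's margin = v1(A) - v1(B) = 40 - 35 = 5
Step 2: Player 2's margin = v2(B) - v2(A) = 88 - 81 = 7
Step 3: Total margin = 5 + 7 = 12

12


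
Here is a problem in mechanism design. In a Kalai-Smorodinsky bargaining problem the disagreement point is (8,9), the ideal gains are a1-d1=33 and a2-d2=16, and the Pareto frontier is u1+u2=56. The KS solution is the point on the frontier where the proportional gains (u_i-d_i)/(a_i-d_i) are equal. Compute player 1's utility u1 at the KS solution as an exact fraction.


Step 1: At the KS point, (u1-d1)/r1 = (u2-d2)/r2 = t and u1+u2 = 56
Step 2: u1 = d1 + r1*t and u2 = d2 + r2*t, so (d1 + r1*t) + (d2 + r2*t) = 56
Step 3: t = (56 - 8 - 9)/(33 + 16) = 39/49
Step 4: u1 = d1 + r1*t = 8 + 33 * 39/49 = 1679/49
Step 5: (Check: u2 = d2 + r2*t = 1065/49; u1+u2 = 1679/49 + 1065/49 = 56, on the frontier.)

1679/49


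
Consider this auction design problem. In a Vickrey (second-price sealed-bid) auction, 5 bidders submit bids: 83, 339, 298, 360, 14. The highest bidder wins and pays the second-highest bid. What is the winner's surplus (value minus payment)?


Step 1: Sort bids in descending order: 360, 339, 298, 83, 14
Step 2: The winning bid is the highest: 360
Step 3: The payment equals the second-highest bid: 339
Step 4: Surplus = winner's bid - payment = 360 - 339 = 21

21


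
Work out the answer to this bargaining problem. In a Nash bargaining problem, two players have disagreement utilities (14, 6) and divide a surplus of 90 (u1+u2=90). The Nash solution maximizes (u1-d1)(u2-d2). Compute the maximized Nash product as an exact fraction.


Step 1: The Nash solution splits surplus symmetrically above the disagreement point
Step 2: u1 = (total + d1 - d2)/2 = (90 + 14 - 6)/2 = 49
Step 3: u2 = (total - d1 + d2)/2 = (90 - 14 + 6)/2 = 41
Step 4: Nash product = (49 - 14) * (41 - 6)
Step 5: = 35 * 35 = 1225

1225


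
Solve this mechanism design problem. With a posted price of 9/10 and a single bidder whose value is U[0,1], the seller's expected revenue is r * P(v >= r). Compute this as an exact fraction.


Step 1: Posted price r = 9/10, value support [0,1]
Step 2: P(v >= r) = (1 - 9/10)/1 = 1/10
Step 3: Expected revenue = r * P(v >= r) = 9/10 * 1/10
Step 4: Revenue = 9/100

9/100


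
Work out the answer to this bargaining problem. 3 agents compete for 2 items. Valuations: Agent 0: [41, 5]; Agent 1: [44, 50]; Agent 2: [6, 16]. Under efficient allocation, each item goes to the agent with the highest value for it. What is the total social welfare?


Step 1: For each item, find the maximum value among all agents.
Step 2: Item 0 -> Agent 1 (value 44)
Step 3: Item 1 -> Agent 1 (value 50)
Step 4: Total welfare = 44 + 50 = 94

94


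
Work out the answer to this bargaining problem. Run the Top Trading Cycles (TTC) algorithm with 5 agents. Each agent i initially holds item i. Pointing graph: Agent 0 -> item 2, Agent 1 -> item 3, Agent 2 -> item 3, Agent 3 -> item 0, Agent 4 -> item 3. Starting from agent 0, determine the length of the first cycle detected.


Step 1: Trace the pointer graph from agent 0: 0 -> 2 -> 3 -> 0
Step 2: A cycle is detected when we revisit agent 0
Step 3: The cycle is: 0 -> 2 -> 3 -> 0
Step 4: Cycle length = 3

3


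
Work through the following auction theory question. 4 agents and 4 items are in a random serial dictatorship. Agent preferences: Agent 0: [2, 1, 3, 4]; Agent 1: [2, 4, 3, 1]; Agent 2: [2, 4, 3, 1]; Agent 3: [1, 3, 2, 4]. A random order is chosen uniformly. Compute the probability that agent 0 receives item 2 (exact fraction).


Step 1: Agent 0 wants item 2
Step 2: There are 24 possible orderings of agents
Step 3: In 8 orderings, agent 0 gets item 2
Step 4: Probability = 8/24 = 1/3

1/3


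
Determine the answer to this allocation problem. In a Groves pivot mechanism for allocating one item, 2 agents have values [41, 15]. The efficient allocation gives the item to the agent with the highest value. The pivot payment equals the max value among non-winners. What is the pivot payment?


Step 1: The efficient winner is agent 0 with value 41
Step 2: Other agents' values: [15]
Step 3: Pivot payment = max(others) = 15
Step 4: The winner pays 15

15


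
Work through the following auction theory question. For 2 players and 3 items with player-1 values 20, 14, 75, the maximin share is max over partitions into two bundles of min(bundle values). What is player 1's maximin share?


Step 1: Item values = 20, 14, 75
Step 2: Enumerate all 2-bundle partitions and take the smaller bundle:
  Partition 1: {20} vs {14,75} -> bundles 20, 89; min = 20
  Partition 2: {14} vs {20,75} -> bundles 14, 95; min = 14
  Partition 3: {75} vs {20,14} -> bundles 75, 34; min = 34
Step 3: MMS = max(20, 14, 34) = 34

34


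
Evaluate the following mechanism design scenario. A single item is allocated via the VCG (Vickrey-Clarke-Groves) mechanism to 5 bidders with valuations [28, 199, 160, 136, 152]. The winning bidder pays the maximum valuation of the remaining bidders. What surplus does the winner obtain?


Step 1: The winner is the agent with the highest value: agent 1 with value 199
Step 2: Values of other agents: [28, 160, 136, 152]
Step 3: VCG payment = max of others' values = 160
Step 4: Surplus = 199 - 160 = 39

39


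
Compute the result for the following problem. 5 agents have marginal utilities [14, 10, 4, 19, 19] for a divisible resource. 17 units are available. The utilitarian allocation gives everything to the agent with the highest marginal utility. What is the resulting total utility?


Step 1: The marginal utilities are [14, 10, 4, 19, 19]
Step 2: The highest marginal utility is 19
Step 3: All 17 units go to that agent
Step 4: Total utility = 19 * 17 = 323

323


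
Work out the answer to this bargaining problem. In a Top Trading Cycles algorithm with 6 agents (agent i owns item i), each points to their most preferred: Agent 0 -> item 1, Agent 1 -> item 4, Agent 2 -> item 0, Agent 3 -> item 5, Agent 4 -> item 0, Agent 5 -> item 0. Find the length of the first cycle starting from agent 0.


Step 1: Trace the pointer graph from agent 0: 0 -> 1 -> 4 -> 0
Step 2: A cycle is detected when we revisit agent 0
Step 3: The cycle is: 0 -> 1 -> 4 -> 0
Step 4: Cycle length = 3

3


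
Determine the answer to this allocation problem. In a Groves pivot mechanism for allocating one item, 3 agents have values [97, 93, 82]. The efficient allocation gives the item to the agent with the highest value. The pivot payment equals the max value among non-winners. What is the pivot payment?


Step 1: The efficient winner is agent 0 with value 97
Step 2: Other agents' values: [93, 82]
Step 3: Pivot payment = max(others) = 93
Step 4: The winner pays 93

93


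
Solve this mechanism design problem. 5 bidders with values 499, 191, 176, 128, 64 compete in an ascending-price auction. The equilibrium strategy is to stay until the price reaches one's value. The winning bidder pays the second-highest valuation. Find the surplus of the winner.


Step 1: Identify the highest value: 499
Step 2: Identify the second-highest value: 191
Step 3: The final price = second-highest value = 191
Step 4: Surplus = 499 - 191 = 308

308


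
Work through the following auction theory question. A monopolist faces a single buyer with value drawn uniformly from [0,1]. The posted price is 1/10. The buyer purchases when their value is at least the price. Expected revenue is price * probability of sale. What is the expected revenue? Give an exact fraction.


Step 1: Posted price r = 1/10, value support [0,1]
Step 2: P(v >= r) = (1 - 1/10)/1 = 9/10
Step 3: Expected revenue = r * P(v >= r) = 1/10 * 9/10
Step 4: Revenue = 9/100

9/100


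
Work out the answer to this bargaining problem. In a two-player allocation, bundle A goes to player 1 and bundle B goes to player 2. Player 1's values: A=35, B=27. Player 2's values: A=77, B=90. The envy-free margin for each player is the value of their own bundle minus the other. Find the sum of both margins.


Step 1: Player 1's margin = v1(A) - v1(B) = 35 - 27 = 8
Step 2: Player 2's margin = v2(B) - v2(A) = 90 - 77 = 13
Step 3: Total margin = 8 + 13 = 21

21


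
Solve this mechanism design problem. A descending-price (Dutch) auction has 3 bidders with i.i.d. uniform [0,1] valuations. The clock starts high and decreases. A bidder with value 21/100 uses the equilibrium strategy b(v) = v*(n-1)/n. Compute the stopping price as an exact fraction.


Step 1: Dutch auctions are strategically equivalent to first-price auctions
Step 2: The equilibrium bid is b(v) = v*(n-1)/n
Step 3: b = 21/100 * 2/3
Step 4: b = 7/50

7/50


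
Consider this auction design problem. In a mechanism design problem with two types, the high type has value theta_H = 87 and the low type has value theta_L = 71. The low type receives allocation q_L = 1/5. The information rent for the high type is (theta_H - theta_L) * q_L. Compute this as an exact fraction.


Step 1: theta_H - theta_L = 87 - 71 = 16
Step 2: Information rent = (theta_H - theta_L) * q_L
Step 3: = 16 * 1/5
Step 4: = 16/5

16/5


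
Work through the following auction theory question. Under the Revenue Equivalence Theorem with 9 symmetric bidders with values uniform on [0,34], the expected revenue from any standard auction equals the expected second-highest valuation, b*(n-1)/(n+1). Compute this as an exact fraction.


Step 1: By Revenue Equivalence, expected revenue = b*(n-1)/(n+1)
Step 2: Substituting n = 9, b = 34
Step 3: Revenue = 34*(9-1)/(9+1) = 34*8/10
Step 4: Revenue = 272/10 = 136/5

136/5


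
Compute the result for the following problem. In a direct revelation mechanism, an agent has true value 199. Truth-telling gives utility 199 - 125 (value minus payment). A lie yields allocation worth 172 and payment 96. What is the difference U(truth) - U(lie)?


Step 1: U(truth) = value - payment = 199 - 125 = 74
Step 2: U(lie) = allocation - payment = 172 - 96 = 76
Step 3: IC gap = 74 - 76 = -2

-2


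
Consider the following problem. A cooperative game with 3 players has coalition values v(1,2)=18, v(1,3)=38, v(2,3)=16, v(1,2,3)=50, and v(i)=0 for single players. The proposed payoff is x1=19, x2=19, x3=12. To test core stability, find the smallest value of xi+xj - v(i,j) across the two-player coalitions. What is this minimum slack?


Step 1: Slack for coalition (1,2): x1+x2 - v12 = 38 - 18 = 20
Step 2: Slack for coalition (1,3): x1+x3 - v13 = 31 - 38 = -7
Step 3: Slack for coalition (2,3): x2+x3 - v23 = 31 - 16 = 15
Step 4: Minimum slack = min(20, -7, 15) = -7, attained by (1,3); coalition (1,3) can block (slack < 0), so the allocation is not in the core

-7


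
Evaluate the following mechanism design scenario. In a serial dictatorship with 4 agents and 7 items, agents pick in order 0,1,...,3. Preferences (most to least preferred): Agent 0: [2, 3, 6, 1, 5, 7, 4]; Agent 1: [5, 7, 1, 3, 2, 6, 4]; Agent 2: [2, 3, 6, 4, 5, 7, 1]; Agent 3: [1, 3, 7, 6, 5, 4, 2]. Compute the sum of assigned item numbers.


Step 1: Agent 0 picks item 2
Step 2: Agent 1 picks item 5
Step 3: Agent 2 picks item 3
Step 4: Agent 3 picks item 1
Step 5: Sum = 2 + 5 + 3 + 1 = 11

11


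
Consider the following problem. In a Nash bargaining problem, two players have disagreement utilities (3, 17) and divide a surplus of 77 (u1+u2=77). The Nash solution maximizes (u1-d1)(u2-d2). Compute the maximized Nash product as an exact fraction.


Step 1: The Nash solution splits surplus symmetrically above the disagreement point
Step 2: u1 = (total + d1 - d2)/2 = (77 + 3 - 17)/2 = 63/2
Step 3: u2 = (total - d1 + d2)/2 = (77 - 3 + 17)/2 = 91/2
Step 4: Nash product = (63/2 - 3) * (91/2 - 17)
Step 5: = 57/2 * 57/2 = 3249/4

3249/4


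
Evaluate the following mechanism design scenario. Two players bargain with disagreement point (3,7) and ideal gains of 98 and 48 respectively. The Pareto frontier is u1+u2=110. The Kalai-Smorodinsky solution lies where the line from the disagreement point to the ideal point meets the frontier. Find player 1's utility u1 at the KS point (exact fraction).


Step 1: At the KS point, (u1-d1)/r1 = (u2-d2)/r2 = t and u1+u2 = 110
Step 2: u1 = d1 + r1*t and u2 = d2 + r2*t, so (d1 + r1*t) + (d2 + r2*t) = 110
Step 3: t = (110 - 3 - 7)/(98 + 48) = 100/146 = 50/73
Step 4: u1 = d1 + r1*t = 3 + 98 * 50/73 = 5119/73
Step 5: (Check: u2 = d2 + r2*t = 2911/73; u1+u2 = 5119/73 + 2911/73 = 110, on the frontier.)

5119/73


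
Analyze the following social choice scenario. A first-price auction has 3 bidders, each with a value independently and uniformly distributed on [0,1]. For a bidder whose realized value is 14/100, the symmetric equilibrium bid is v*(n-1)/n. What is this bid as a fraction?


Step 1: The symmetric BNE bidding function is b(v) = v * (n-1) / n
Step 2: Substitute v = 7/50 and n = 3
Step 3: b = 7/50 * 2/3
Step 4: b = 7/75

7/75


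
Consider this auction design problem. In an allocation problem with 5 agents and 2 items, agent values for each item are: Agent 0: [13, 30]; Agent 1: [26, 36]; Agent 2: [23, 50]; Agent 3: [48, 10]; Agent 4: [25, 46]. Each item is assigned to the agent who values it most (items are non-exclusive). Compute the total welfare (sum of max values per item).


Step 1: For each item, find the maximum value among all agents.
Step 2: Item 0 -> Agent 3 (value 48)
Step 3: Item 1 -> Agent 2 (value 50)
Step 4: Total welfare = 48 + 50 = 98

98


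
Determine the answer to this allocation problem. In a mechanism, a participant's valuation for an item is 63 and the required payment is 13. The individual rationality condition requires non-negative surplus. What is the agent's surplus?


Step 1: Surplus = value - payment = 63 - 13 = 50
Step 2: IR is satisfied (surplus >= 0)

50


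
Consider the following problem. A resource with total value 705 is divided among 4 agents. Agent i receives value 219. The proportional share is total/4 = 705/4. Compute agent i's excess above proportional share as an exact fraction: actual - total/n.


Step 1: Proportional share = 705/4
Step 2: Agent's actual allocation = 219
Step 3: Excess = 219 - 705/4 = 171/4

171/4


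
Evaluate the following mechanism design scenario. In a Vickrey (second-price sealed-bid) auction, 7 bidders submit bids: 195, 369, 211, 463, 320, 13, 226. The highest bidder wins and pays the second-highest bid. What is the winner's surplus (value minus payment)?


Step 1: Sort bids in descending order: 463, 369, 320, 226, 211, 195, 13
Step 2: The winning bid is the highest: 463
Step 3: The payment equals the second-highest bid: 369
Step 4: Surplus = winner's bid - payment = 463 - 369 = 94

94


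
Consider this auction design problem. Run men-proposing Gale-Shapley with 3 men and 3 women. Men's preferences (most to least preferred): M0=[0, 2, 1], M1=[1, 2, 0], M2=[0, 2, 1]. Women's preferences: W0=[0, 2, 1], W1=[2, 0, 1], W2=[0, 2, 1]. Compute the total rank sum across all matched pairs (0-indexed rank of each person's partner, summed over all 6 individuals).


Step 1: Run Gale-Shapley (men propose, women hold best offer):
  M0 proposes to W0; she accepts
  M1 proposes to W1; she accepts
  M2 proposes to W0; rejected
  M2 proposes to W2; she accepts
Step 2: Final matching: W0-M0, W1-M1, W2-M2
Step 3: 0-indexed ranks (man's rank of his match, then woman's): 0 + 0 + 0 + 2 + 1 + 1
Step 4: Total rank sum = 4

4


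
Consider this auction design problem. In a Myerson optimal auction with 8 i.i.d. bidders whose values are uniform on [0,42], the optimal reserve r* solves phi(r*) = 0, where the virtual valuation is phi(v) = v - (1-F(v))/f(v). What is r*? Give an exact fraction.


Step 1: For U[0,42], F(v) = v/42 and f(v) = 1/42
Step 2: phi(v) = v - (1 - v/42)/(1/42) = v - (42 - v) = 2v - 42
Step 3: Set phi(r*) = 0: 2r* - 42 = 0
Step 4: r* = 42/2 = 21 (the number of bidders n = 8 does not enter)

21


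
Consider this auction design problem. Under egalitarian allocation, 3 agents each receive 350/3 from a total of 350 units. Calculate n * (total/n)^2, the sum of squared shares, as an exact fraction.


Step 1: Each agent's share = 350/3
Step 2: Square of each share = (350/3)^2 = 122500/9
Step 3: Sum of squares = 3 * 122500/9 = 122500/3

122500/3


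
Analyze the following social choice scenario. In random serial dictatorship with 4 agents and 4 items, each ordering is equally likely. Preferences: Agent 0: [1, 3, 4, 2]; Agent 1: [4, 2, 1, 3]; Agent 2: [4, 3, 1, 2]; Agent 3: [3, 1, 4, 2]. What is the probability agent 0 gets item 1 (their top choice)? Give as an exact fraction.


Step 1: Agent 0 wants item 1
Step 2: There are 24 possible orderings of agents
Step 3: In 21 orderings, agent 0 gets item 1
Step 4: Probability = 21/24 = 7/8

7/8


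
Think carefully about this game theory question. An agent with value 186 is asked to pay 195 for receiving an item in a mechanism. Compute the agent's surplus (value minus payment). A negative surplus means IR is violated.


Step 1: Surplus = value - payment = 186 - 195 = -9
Step 2: IR is violated (surplus < 0)

-9


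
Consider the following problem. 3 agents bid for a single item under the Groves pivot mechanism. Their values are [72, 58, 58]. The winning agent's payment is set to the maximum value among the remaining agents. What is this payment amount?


Step 1: The efficient winner is agent 0 with value 72
Step 2: Other agents' values: [58, 58]
Step 3: Pivot payment = max(others) = 58
Step 4: The winner pays 58

58


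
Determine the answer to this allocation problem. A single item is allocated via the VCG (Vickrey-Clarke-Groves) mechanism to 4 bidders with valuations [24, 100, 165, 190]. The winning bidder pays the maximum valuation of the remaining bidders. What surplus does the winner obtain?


Step 1: The winner is the agent with the highest value: agent 3 with value 190
Step 2: Values of other agents: [24, 100, 165]
Step 3: VCG payment = max of others' values = 165
Step 4: Surplus = 190 - 165 = 25

25


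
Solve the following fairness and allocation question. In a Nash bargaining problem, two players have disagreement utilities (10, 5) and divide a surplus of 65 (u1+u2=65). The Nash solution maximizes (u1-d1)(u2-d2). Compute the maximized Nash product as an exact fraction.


Step 1: The Nash solution splits surplus symmetrically above the disagreement point
Step 2: u1 = (total + d1 - d2)/2 = (65 + 10 - 5)/2 = 35
Step 3: u2 = (total - d1 + d2)/2 = (65 - 10 + 5)/2 = 30
Step 4: Nash product = (35 - 10) * (30 - 5)
Step 5: = 25 * 25 = 625

625


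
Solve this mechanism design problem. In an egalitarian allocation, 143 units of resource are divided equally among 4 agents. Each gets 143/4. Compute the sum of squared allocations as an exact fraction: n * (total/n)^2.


Step 1: Each agent's share = 143/4
Step 2: Square of each share = (143/4)^2 = 20449/16
Step 3: Sum of squares = 4 * 20449/16 = 20449/4

20449/4


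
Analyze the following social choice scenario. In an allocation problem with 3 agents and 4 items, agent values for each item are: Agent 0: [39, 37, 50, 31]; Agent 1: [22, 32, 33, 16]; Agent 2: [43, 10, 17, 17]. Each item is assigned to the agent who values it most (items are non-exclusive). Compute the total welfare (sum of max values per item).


Step 1: For each item, find the maximum value among all agents.
Step 2: Item 0 -> Agent 2 (value 43)
Step 3: Item 1 -> Agent 0 (value 37)
Step 4: Item 2 -> Agent 0 (value 50)
Step 5: Item 3 -> Agent 0 (value 31)
Step 6: Total welfare = 43 + 37 + 50 + 31 = 161

161


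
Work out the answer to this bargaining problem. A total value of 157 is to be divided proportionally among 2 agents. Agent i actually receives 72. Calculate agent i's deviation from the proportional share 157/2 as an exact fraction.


Step 1: Proportional share = 157/2
Step 2: Agent's actual allocation = 72
Step 3: Excess = 72 - 157/2 = -13/2

-13/2


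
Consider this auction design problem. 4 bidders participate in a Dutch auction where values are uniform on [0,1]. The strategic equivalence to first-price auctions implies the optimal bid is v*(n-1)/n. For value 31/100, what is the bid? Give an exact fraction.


Step 1: Dutch auctions are strategically equivalent to first-price auctions
Step 2: The equilibrium bid is b(v) = v*(n-1)/n
Step 3: b = 31/100 * 3/4
Step 4: b = 93/400

93/400


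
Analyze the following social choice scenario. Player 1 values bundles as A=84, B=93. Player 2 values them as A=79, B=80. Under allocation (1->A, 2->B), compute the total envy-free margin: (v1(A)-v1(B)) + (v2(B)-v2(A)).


Step 1: Player 1's margin = v1(A) - v1(B) = 84 - 93 = -9
Step 2: Player 2's margin = v2(B) - v2(A) = 80 - 79 = 1
Step 3: Total margin = -9 + 1 = -8

-8


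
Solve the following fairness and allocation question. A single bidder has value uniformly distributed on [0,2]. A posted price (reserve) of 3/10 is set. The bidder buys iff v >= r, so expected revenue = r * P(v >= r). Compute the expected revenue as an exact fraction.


Step 1: Posted price r = 3/10, value support [0,2]
Step 2: P(v >= r) = (2 - 3/10)/2 = 17/20
Step 3: Expected revenue = r * P(v >= r) = 3/10 * 17/20
Step 4: Revenue = 51/200

51/200


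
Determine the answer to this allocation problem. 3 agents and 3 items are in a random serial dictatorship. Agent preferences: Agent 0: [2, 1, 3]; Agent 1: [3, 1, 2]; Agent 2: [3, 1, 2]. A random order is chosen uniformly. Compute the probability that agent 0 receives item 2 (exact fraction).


Step 1: Agent 0 wants item 2
Step 2: There are 6 possible orderings of agents
Step 3: In 6 orderings, agent 0 gets item 2
Step 4: Probability = 6/6 = 1

1


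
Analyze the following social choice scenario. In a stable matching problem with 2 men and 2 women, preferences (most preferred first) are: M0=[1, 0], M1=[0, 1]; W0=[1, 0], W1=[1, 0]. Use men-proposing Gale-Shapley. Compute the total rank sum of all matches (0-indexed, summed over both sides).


Step 1: Run Gale-Shapley (men propose, women hold best offer):
  M0 proposes to W1; she accepts
  M1 proposes to W0; she accepts
Step 2: Final matching: W0-M1, W1-M0
Step 3: 0-indexed ranks (man's rank of his match, then woman's): 0 + 0 + 0 + 1
Step 4: Total rank sum = 1

1


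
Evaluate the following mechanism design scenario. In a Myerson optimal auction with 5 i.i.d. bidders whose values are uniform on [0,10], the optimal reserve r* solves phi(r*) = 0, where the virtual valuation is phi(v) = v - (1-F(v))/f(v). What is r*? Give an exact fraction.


Step 1: For U[0,10], F(v) = v/10 and f(v) = 1/10
Step 2: phi(v) = v - (1 - v/10)/(1/10) = v - (10 - v) = 2v - 10
Step 3: Set phi(r*) = 0: 2r* - 10 = 0
Step 4: r* = 10/2 = 5 (the number of bidders n = 5 does not enter)

5


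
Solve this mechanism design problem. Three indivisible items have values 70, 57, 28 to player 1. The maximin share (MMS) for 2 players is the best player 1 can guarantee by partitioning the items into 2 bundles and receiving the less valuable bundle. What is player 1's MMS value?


Step 1: Item values = 70, 57, 28
Step 2: Enumerate all 2-bundle partitions and take the smaller bundle:
  Partition 1: {70} vs {57,28} -> bundles 70, 85; min = 70
  Partition 2: {57} vs {70,28} -> bundles 57, 98; min = 57
  Partition 3: {28} vs {70,57} -> bundles 28, 127; min = 28
Step 3: MMS = max(70, 57, 28) = 70

70


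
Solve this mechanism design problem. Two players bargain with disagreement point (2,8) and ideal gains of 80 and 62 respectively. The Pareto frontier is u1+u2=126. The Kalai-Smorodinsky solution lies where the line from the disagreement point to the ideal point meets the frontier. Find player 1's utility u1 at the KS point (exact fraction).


Step 1: At the KS point, (u1-d1)/r1 = (u2-d2)/r2 = t and u1+u2 = 126
Step 2: u1 = d1 + r1*t and u2 = d2 + r2*t, so (d1 + r1*t) + (d2 + r2*t) = 126
Step 3: t = (126 - 2 - 8)/(80 + 62) = 116/142 = 58/71
Step 4: u1 = d1 + r1*t = 2 + 80 * 58/71 = 4782/71
Step 5: (Check: u2 = d2 + r2*t = 4164/71; u1+u2 = 4782/71 + 4164/71 = 126, on the frontier.)

4782/71
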